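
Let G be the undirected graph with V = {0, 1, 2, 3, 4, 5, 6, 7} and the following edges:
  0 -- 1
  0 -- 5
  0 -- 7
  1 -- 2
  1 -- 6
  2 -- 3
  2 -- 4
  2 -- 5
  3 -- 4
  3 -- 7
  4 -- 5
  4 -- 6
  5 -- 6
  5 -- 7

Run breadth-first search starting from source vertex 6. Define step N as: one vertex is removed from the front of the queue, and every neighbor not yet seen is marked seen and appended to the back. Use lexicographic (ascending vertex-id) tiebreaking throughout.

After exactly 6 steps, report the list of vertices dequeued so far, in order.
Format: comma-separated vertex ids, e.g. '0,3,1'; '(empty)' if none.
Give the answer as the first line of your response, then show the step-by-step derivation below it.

6,1,4,5,0,2

step 1: dequeue 6; queue=[1,4,5]; order=6
step 2: dequeue 1; queue=[4,5,0,2]; order=6,1
step 3: dequeue 4; queue=[5,0,2,3]; order=6,1,4
step 4: dequeue 5; queue=[0,2,3,7]; order=6,1,4,5
step 5: dequeue 0; queue=[2,3,7]; order=6,1,4,5,0
step 6: dequeue 2; queue=[3,7]; order=6,1,4,5,0,2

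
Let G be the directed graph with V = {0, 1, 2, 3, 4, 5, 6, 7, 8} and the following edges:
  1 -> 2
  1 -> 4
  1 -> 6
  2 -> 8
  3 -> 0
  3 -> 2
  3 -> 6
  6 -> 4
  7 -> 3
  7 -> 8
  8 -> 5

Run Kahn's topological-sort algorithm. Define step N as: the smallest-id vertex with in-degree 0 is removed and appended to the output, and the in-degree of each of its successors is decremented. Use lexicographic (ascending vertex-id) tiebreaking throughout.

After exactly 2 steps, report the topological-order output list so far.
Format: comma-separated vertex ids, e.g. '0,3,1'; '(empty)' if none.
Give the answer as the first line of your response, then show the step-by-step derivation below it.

1,7

step 1: output 1; order=[1]; indeg=(1,0,1,1,1,1,1,0,2)
step 2: output 7; order=[1,7]; indeg=(1,0,1,0,1,1,1,0,1)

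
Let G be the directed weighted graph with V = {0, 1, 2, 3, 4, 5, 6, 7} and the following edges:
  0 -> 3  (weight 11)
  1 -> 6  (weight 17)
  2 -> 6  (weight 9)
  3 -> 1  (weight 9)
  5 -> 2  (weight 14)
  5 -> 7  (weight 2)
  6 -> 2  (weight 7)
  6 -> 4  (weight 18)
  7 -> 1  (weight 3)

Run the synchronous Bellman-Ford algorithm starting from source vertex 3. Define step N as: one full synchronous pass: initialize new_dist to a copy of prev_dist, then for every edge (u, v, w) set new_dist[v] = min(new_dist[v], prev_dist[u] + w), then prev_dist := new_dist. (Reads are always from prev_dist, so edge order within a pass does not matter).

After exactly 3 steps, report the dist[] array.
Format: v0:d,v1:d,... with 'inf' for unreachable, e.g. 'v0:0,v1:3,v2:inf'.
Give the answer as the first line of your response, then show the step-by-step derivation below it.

v0:inf,v1:9,v2:33,v3:0,v4:44,v5:inf,v6:26,v7:inf

step 1: dist = v0:inf,v1:9,v2:inf,v3:0,v4:inf,v5:inf,v6:inf,v7:inf
step 2: dist = v0:inf,v1:9,v2:inf,v3:0,v4:inf,v5:inf,v6:26,v7:inf
step 3: dist = v0:inf,v1:9,v2:33,v3:0,v4:44,v5:inf,v6:26,v7:inf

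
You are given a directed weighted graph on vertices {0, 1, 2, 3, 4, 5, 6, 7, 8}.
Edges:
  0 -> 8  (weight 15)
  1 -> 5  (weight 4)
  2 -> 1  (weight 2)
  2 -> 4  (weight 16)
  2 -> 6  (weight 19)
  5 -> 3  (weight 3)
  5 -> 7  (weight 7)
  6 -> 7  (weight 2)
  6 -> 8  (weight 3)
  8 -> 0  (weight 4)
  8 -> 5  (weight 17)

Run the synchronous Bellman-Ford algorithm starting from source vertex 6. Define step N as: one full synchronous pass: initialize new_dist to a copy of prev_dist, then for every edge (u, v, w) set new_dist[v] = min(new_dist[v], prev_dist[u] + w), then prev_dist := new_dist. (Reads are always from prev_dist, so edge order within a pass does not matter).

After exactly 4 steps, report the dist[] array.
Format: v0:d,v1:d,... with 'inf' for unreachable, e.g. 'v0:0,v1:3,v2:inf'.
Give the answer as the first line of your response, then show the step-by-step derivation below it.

v0:7,v1:inf,v2:inf,v3:23,v4:inf,v5:20,v6:0,v7:2,v8:3

step 1: dist = v0:inf,v1:inf,v2:inf,v3:inf,v4:inf,v5:inf,v6:0,v7:2,v8:3
step 2: dist = v0:7,v1:inf,v2:inf,v3:inf,v4:inf,v5:20,v6:0,v7:2,v8:3
step 3: dist = v0:7,v1:inf,v2:inf,v3:23,v4:inf,v5:20,v6:0,v7:2,v8:3
step 4: dist = v0:7,v1:inf,v2:inf,v3:23,v4:inf,v5:20,v6:0,v7:2,v8:3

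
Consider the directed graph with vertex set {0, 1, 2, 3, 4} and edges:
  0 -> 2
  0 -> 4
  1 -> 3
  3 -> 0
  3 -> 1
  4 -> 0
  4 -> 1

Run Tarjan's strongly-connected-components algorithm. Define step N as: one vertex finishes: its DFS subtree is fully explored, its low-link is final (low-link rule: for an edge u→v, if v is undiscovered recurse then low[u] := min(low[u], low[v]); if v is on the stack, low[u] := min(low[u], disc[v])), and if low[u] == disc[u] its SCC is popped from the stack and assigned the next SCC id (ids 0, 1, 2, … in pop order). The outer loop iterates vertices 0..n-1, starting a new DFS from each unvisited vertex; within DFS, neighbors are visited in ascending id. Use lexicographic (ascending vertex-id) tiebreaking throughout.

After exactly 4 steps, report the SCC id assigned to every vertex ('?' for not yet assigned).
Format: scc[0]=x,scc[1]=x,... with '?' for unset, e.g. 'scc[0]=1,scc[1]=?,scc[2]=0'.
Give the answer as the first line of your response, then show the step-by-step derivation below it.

scc[0]=?,scc[1]=?,scc[2]=0,scc[3]=?,scc[4]=?

step 1: low=(low[0]=0,low[1]=?,low[2]=1,low[3]=?,low[4]=?); scc=(scc[0]=?,scc[1]=?,scc[2]=0,scc[3]=?,scc[4]=?)
step 2: low=(low[0]=0,low[1]=3,low[2]=1,low[3]=0,low[4]=0); scc=(scc[0]=?,scc[1]=?,scc[2]=0,scc[3]=?,scc[4]=?)
step 3: low=(low[0]=0,low[1]=0,low[2]=1,low[3]=0,low[4]=0); scc=(scc[0]=?,scc[1]=?,scc[2]=0,scc[3]=?,scc[4]=?)
step 4: low=(low[0]=0,low[1]=0,low[2]=1,low[3]=0,low[4]=0); scc=(scc[0]=?,scc[1]=?,scc[2]=0,scc[3]=?,scc[4]=?)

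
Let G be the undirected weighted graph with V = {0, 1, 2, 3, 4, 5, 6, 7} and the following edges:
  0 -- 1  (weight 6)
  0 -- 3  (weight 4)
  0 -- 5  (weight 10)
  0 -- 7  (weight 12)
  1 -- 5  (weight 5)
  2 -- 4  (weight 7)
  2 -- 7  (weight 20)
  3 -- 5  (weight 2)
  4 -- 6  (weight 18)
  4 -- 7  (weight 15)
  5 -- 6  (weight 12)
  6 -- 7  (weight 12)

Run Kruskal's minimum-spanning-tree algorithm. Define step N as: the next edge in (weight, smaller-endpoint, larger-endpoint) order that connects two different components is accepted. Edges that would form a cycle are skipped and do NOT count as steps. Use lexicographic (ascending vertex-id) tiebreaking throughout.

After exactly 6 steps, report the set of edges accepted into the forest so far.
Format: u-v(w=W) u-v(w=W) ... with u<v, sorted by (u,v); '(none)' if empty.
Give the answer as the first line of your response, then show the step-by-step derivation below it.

0-3(w=4) 0-7(w=12) 1-5(w=5) 2-4(w=7) 3-5(w=2) 5-6(w=12)

step 1: add edge 3-5 (w=2); MST = {3-5(w=2)}
step 2: add edge 0-3 (w=4); MST = {0-3(w=4) 3-5(w=2)}
step 3: add edge 1-5 (w=5); MST = {0-3(w=4) 1-5(w=5) 3-5(w=2)}
step 4: add edge 2-4 (w=7); MST = {0-3(w=4) 1-5(w=5) 2-4(w=7) 3-5(w=2)}
step 5: add edge 0-7 (w=12); MST = {0-3(w=4) 0-7(w=12) 1-5(w=5) 2-4(w=7) 3-5(w=2)}
step 6: add edge 5-6 (w=12); MST = {0-3(w=4) 0-7(w=12) 1-5(w=5) 2-4(w=7) 3-5(w=2) 5-6(w=12)}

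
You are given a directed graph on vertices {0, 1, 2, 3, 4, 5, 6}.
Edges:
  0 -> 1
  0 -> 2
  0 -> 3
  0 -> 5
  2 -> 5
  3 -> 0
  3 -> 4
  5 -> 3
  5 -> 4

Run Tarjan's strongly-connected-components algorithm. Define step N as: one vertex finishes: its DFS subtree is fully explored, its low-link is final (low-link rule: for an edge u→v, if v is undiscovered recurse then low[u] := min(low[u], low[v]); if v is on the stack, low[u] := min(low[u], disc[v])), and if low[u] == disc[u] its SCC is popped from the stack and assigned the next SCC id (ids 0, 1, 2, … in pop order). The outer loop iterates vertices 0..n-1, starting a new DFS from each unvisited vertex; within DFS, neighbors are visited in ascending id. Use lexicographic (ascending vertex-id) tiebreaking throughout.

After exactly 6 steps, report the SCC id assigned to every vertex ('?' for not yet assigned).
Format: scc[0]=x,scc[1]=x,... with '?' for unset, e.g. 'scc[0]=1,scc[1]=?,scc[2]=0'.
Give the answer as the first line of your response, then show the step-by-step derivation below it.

scc[0]=2,scc[1]=0,scc[2]=2,scc[3]=2,scc[4]=1,scc[5]=2,scc[6]=?

step 1: low=(low[0]=0,low[1]=1,low[2]=?,low[3]=?,low[4]=?,low[5]=?,low[6]=?); scc=(scc[0]=?,scc[1]=0,scc[2]=?,scc[3]=?,scc[4]=?,scc[5]=?,scc[6]=?)
step 2: low=(low[0]=0,low[1]=1,low[2]=2,low[3]=0,low[4]=5,low[5]=3,low[6]=?); scc=(scc[0]=?,scc[1]=0,scc[2]=?,scc[3]=?,scc[4]=1,scc[5]=?,scc[6]=?)
step 3: low=(low[0]=0,low[1]=1,low[2]=2,low[3]=0,low[4]=5,low[5]=3,low[6]=?); scc=(scc[0]=?,scc[1]=0,scc[2]=?,scc[3]=?,scc[4]=1,scc[5]=?,scc[6]=?)
step 4: low=(low[0]=0,low[1]=1,low[2]=2,low[3]=0,low[4]=5,low[5]=0,low[6]=?); scc=(scc[0]=?,scc[1]=0,scc[2]=?,scc[3]=?,scc[4]=1,scc[5]=?,scc[6]=?)
step 5: low=(low[0]=0,low[1]=1,low[2]=0,low[3]=0,low[4]=5,low[5]=0,low[6]=?); scc=(scc[0]=?,scc[1]=0,scc[2]=?,scc[3]=?,scc[4]=1,scc[5]=?,scc[6]=?)
step 6: low=(low[0]=0,low[1]=1,low[2]=0,low[3]=0,low[4]=5,low[5]=0,low[6]=?); scc=(scc[0]=2,scc[1]=0,scc[2]=2,scc[3]=2,scc[4]=1,scc[5]=2,scc[6]=?)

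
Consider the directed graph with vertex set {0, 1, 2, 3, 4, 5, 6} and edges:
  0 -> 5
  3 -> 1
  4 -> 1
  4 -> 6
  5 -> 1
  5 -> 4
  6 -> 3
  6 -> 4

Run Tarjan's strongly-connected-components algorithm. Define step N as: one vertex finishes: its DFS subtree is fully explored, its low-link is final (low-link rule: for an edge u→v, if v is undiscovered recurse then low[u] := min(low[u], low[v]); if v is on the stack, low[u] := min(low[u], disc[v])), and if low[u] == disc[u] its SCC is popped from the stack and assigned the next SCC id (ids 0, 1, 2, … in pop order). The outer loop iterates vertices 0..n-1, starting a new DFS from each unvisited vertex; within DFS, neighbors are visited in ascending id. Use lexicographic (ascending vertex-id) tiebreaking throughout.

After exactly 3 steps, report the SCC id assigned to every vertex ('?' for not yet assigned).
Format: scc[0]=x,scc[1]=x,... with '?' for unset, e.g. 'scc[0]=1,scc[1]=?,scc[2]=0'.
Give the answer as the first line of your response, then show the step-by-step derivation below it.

scc[0]=?,scc[1]=0,scc[2]=?,scc[3]=1,scc[4]=?,scc[5]=?,scc[6]=?

step 1: low=(low[0]=0,low[1]=2,low[2]=?,low[3]=?,low[4]=?,low[5]=1,low[6]=?); scc=(scc[0]=?,scc[1]=0,scc[2]=?,scc[3]=?,scc[4]=?,scc[5]=?,scc[6]=?)
step 2: low=(low[0]=0,low[1]=2,low[2]=?,low[3]=5,low[4]=3,low[5]=1,low[6]=4); scc=(scc[0]=?,scc[1]=0,scc[2]=?,scc[3]=1,scc[4]=?,scc[5]=?,scc[6]=?)
step 3: low=(low[0]=0,low[1]=2,low[2]=?,low[3]=5,low[4]=3,low[5]=1,low[6]=3); scc=(scc[0]=?,scc[1]=0,scc[2]=?,scc[3]=1,scc[4]=?,scc[5]=?,scc[6]=?)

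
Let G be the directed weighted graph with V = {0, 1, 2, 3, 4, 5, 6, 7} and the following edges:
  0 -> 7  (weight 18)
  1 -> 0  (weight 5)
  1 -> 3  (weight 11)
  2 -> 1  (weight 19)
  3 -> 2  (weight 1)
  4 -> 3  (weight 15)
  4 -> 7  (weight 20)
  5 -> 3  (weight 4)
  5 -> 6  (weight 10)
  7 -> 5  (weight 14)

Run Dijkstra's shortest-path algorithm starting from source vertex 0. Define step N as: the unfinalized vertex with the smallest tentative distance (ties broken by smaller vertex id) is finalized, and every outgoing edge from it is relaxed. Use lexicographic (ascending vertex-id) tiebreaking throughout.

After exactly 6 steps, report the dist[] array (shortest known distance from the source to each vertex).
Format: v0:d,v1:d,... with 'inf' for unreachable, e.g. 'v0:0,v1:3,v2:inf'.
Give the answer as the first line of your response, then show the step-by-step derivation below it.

v0:0,v1:56,v2:37,v3:36,v4:inf,v5:32,v6:42,v7:18

step 1: dist = v0:0,v1:inf,v2:inf,v3:inf,v4:inf,v5:inf,v6:inf,v7:18
step 2: dist = v0:0,v1:inf,v2:inf,v3:inf,v4:inf,v5:32,v6:inf,v7:18
step 3: dist = v0:0,v1:inf,v2:inf,v3:36,v4:inf,v5:32,v6:42,v7:18
step 4: dist = v0:0,v1:inf,v2:37,v3:36,v4:inf,v5:32,v6:42,v7:18
step 5: dist = v0:0,v1:56,v2:37,v3:36,v4:inf,v5:32,v6:42,v7:18
step 6: dist = v0:0,v1:56,v2:37,v3:36,v4:inf,v5:32,v6:42,v7:18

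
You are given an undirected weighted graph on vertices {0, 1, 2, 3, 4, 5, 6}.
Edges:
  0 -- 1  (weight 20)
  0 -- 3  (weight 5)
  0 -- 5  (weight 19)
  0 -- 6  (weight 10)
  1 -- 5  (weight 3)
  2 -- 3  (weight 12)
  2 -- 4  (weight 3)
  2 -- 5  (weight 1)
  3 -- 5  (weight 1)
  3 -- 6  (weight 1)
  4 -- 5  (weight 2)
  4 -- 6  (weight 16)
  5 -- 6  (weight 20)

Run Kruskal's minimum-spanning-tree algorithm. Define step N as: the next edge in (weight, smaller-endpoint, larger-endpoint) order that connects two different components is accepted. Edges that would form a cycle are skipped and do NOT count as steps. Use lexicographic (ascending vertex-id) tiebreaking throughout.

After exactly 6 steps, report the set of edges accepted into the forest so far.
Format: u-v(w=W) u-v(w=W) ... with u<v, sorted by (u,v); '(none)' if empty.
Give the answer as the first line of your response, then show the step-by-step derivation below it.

0-3(w=5) 1-5(w=3) 2-5(w=1) 3-5(w=1) 3-6(w=1) 4-5(w=2)

step 1: add edge 2-5 (w=1); MST = {2-5(w=1)}
step 2: add edge 3-5 (w=1); MST = {2-5(w=1) 3-5(w=1)}
step 3: add edge 3-6 (w=1); MST = {2-5(w=1) 3-5(w=1) 3-6(w=1)}
step 4: add edge 4-5 (w=2); MST = {2-5(w=1) 3-5(w=1) 3-6(w=1) 4-5(w=2)}
step 5: add edge 1-5 (w=3); MST = {1-5(w=3) 2-5(w=1) 3-5(w=1) 3-6(w=1) 4-5(w=2)}
step 6: add edge 0-3 (w=5); MST = {0-3(w=5) 1-5(w=3) 2-5(w=1) 3-5(w=1) 3-6(w=1) 4-5(w=2)}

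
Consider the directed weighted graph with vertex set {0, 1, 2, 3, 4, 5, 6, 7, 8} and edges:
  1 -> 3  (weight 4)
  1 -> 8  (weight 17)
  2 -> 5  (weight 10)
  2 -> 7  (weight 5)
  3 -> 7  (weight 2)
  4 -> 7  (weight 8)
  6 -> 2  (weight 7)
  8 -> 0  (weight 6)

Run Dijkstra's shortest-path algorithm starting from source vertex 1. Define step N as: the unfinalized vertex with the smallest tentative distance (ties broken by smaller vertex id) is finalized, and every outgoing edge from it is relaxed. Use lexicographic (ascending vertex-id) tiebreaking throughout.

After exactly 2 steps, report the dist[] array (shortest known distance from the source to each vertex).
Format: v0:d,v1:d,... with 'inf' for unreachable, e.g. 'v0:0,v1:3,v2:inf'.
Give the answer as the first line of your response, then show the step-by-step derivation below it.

v0:inf,v1:0,v2:inf,v3:4,v4:inf,v5:inf,v6:inf,v7:6,v8:17

step 1: dist = v0:inf,v1:0,v2:inf,v3:4,v4:inf,v5:inf,v6:inf,v7:inf,v8:17
step 2: dist = v0:inf,v1:0,v2:inf,v3:4,v4:inf,v5:inf,v6:inf,v7:6,v8:17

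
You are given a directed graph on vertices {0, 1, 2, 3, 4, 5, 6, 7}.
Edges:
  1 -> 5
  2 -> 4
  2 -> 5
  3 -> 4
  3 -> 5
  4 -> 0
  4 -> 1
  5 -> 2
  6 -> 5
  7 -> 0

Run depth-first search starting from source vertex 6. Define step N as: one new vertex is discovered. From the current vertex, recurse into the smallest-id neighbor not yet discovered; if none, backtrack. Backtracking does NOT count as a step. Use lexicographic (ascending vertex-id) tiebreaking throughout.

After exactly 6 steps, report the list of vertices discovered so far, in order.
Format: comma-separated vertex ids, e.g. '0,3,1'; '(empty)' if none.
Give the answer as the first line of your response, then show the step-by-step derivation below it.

6,5,2,4,0,1

step 1: discover 6; path=6; order=6
step 2: discover 5; path=6>5; order=6,5
step 3: discover 2; path=6>5>2; order=6,5,2
step 4: discover 4; path=6>5>2>4; order=6,5,2,4
step 5: discover 0; path=6>5>2>4>0; order=6,5,2,4,0
step 6: discover 1; path=6>5>2>4>1; order=6,5,2,4,0,1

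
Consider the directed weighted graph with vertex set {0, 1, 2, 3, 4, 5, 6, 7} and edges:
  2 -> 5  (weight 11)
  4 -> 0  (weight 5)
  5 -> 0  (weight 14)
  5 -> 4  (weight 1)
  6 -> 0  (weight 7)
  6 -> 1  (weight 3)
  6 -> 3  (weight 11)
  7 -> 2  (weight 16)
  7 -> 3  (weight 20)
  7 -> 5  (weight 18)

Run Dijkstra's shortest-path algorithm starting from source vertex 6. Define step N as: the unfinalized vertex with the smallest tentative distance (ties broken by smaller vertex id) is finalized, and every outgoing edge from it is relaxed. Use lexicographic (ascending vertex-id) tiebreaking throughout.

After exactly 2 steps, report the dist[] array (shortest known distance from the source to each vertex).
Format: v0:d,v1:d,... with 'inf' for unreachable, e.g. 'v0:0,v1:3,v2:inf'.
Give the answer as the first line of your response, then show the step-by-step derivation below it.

v0:7,v1:3,v2:inf,v3:11,v4:inf,v5:inf,v6:0,v7:inf

step 1: dist = v0:7,v1:3,v2:inf,v3:11,v4:inf,v5:inf,v6:0,v7:inf
step 2: dist = v0:7,v1:3,v2:inf,v3:11,v4:inf,v5:inf,v6:0,v7:inf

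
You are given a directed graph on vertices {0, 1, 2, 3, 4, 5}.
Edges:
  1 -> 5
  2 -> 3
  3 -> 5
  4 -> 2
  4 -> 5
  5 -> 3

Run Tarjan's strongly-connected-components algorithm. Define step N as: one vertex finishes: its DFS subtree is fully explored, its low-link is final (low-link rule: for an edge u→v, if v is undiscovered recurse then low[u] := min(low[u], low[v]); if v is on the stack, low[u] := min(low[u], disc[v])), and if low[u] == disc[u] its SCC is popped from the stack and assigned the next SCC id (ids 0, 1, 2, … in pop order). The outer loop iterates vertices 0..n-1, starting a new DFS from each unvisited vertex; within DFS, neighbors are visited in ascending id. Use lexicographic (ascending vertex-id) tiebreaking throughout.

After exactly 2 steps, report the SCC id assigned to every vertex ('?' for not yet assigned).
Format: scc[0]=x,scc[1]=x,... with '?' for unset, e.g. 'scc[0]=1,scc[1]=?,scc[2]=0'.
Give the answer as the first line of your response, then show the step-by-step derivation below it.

scc[0]=0,scc[1]=?,scc[2]=?,scc[3]=?,scc[4]=?,scc[5]=?

step 1: low=(low[0]=0,low[1]=?,low[2]=?,low[3]=?,low[4]=?,low[5]=?); scc=(scc[0]=0,scc[1]=?,scc[2]=?,scc[3]=?,scc[4]=?,scc[5]=?)
step 2: low=(low[0]=0,low[1]=1,low[2]=?,low[3]=2,low[4]=?,low[5]=2); scc=(scc[0]=0,scc[1]=?,scc[2]=?,scc[3]=?,scc[4]=?,scc[5]=?)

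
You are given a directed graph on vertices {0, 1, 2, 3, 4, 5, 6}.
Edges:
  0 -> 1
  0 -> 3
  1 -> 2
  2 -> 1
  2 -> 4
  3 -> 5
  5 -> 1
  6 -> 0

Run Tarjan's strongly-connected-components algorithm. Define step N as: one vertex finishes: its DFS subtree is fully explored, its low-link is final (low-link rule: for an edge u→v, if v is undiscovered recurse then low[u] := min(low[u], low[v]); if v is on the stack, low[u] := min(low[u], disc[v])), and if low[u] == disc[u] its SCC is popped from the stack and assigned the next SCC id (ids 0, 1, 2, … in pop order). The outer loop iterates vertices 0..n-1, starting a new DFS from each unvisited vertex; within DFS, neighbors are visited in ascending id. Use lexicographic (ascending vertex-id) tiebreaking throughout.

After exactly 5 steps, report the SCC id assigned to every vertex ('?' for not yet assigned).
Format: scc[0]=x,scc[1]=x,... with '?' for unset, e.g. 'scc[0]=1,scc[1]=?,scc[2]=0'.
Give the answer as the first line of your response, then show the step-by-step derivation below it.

scc[0]=?,scc[1]=1,scc[2]=1,scc[3]=3,scc[4]=0,scc[5]=2,scc[6]=?

step 1: low=(low[0]=0,low[1]=1,low[2]=1,low[3]=?,low[4]=3,low[5]=?,low[6]=?); scc=(scc[0]=?,scc[1]=?,scc[2]=?,scc[3]=?,scc[4]=0,scc[5]=?,scc[6]=?)
step 2: low=(low[0]=0,low[1]=1,low[2]=1,low[3]=?,low[4]=3,low[5]=?,low[6]=?); scc=(scc[0]=?,scc[1]=?,scc[2]=?,scc[3]=?,scc[4]=0,scc[5]=?,scc[6]=?)
step 3: low=(low[0]=0,low[1]=1,low[2]=1,low[3]=?,low[4]=3,low[5]=?,low[6]=?); scc=(scc[0]=?,scc[1]=1,scc[2]=1,scc[3]=?,scc[4]=0,scc[5]=?,scc[6]=?)
step 4: low=(low[0]=0,low[1]=1,low[2]=1,low[3]=4,low[4]=3,low[5]=5,low[6]=?); scc=(scc[0]=?,scc[1]=1,scc[2]=1,scc[3]=?,scc[4]=0,scc[5]=2,scc[6]=?)
step 5: low=(low[0]=0,low[1]=1,low[2]=1,low[3]=4,low[4]=3,low[5]=5,low[6]=?); scc=(scc[0]=?,scc[1]=1,scc[2]=1,scc[3]=3,scc[4]=0,scc[5]=2,scc[6]=?)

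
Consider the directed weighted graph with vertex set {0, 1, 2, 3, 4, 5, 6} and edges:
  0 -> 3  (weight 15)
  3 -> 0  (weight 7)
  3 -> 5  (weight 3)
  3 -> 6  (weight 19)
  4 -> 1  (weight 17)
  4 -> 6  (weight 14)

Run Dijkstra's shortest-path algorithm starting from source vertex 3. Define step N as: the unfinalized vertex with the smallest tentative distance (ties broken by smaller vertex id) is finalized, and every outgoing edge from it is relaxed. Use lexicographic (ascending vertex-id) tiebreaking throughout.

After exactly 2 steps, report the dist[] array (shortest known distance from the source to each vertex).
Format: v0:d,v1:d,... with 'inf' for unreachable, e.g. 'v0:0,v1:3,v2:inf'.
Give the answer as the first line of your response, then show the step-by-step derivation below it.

v0:7,v1:inf,v2:inf,v3:0,v4:inf,v5:3,v6:19

step 1: dist = v0:7,v1:inf,v2:inf,v3:0,v4:inf,v5:3,v6:19
step 2: dist = v0:7,v1:inf,v2:inf,v3:0,v4:inf,v5:3,v6:19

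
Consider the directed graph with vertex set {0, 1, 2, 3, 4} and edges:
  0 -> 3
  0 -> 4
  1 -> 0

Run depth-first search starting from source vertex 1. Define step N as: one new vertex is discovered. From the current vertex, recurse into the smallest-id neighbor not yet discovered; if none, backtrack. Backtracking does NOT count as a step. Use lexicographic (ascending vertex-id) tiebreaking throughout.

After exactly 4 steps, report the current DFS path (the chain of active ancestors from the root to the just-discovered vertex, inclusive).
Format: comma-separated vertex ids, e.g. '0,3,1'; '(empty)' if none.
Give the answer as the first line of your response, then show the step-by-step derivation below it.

1,0,4

step 1: discover 1; path=1; order=1
step 2: discover 0; path=1>0; order=1,0
step 3: discover 3; path=1>0>3; order=1,0,3
step 4: discover 4; path=1>0>4; order=1,0,3,4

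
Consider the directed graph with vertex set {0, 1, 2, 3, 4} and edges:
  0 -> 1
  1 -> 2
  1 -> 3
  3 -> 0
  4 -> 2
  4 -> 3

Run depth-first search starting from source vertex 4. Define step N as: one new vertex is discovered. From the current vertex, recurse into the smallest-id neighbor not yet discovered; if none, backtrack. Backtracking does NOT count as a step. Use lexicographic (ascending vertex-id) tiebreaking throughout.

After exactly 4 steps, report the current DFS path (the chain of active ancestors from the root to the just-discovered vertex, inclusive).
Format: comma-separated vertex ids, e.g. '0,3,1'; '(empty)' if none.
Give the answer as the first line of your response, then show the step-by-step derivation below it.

4,3,0

step 1: discover 4; path=4; order=4
step 2: discover 2; path=4>2; order=4,2
step 3: discover 3; path=4>3; order=4,2,3
step 4: discover 0; path=4>3>0; order=4,2,3,0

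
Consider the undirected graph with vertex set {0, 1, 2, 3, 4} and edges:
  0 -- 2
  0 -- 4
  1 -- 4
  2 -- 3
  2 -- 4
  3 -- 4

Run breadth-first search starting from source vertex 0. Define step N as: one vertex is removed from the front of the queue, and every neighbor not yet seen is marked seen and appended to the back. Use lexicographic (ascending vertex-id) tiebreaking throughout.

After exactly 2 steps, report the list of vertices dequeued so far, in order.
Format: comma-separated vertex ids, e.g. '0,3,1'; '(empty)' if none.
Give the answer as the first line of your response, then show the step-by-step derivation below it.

0,2

step 1: dequeue 0; queue=[2,4]; order=0
step 2: dequeue 2; queue=[4,3]; order=0,2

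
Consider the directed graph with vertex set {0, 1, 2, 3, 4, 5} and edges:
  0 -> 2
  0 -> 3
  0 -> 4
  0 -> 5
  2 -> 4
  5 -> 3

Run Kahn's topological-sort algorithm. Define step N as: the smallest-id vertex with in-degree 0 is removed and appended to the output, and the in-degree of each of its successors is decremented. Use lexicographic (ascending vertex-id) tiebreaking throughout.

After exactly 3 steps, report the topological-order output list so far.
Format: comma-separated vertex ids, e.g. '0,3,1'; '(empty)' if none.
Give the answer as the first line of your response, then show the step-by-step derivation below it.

0,1,2

step 1: output 0; order=[0]; indeg=(0,0,0,1,1,0)
step 2: output 1; order=[0,1]; indeg=(0,0,0,1,1,0)
step 3: output 2; order=[0,1,2]; indeg=(0,0,0,1,0,0)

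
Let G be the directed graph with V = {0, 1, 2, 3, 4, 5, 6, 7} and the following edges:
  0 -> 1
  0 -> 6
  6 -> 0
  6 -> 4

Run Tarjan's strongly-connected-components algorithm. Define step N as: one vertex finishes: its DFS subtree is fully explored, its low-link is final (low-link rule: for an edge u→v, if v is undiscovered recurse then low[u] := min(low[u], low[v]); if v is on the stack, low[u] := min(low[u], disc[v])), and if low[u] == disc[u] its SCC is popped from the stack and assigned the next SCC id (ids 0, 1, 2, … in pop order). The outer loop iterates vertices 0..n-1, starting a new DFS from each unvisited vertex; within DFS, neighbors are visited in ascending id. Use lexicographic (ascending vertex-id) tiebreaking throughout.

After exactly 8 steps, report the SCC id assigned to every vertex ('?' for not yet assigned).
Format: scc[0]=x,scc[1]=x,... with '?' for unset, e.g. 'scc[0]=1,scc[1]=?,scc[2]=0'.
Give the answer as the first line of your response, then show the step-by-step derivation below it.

scc[0]=2,scc[1]=0,scc[2]=3,scc[3]=4,scc[4]=1,scc[5]=5,scc[6]=2,scc[7]=6

step 1: low=(low[0]=0,low[1]=1,low[2]=?,low[3]=?,low[4]=?,low[5]=?,low[6]=?,low[7]=?); scc=(scc[0]=?,scc[1]=0,scc[2]=?,scc[3]=?,scc[4]=?,scc[5]=?,scc[6]=?,scc[7]=?)
step 2: low=(low[0]=0,low[1]=1,low[2]=?,low[3]=?,low[4]=3,low[5]=?,low[6]=0,low[7]=?); scc=(scc[0]=?,scc[1]=0,scc[2]=?,scc[3]=?,scc[4]=1,scc[5]=?,scc[6]=?,scc[7]=?)
step 3: low=(low[0]=0,low[1]=1,low[2]=?,low[3]=?,low[4]=3,low[5]=?,low[6]=0,low[7]=?); scc=(scc[0]=?,scc[1]=0,scc[2]=?,scc[3]=?,scc[4]=1,scc[5]=?,scc[6]=?,scc[7]=?)
step 4: low=(low[0]=0,low[1]=1,low[2]=?,low[3]=?,low[4]=3,low[5]=?,low[6]=0,low[7]=?); scc=(scc[0]=2,scc[1]=0,scc[2]=?,scc[3]=?,scc[4]=1,scc[5]=?,scc[6]=2,scc[7]=?)
step 5: low=(low[0]=0,low[1]=1,low[2]=4,low[3]=?,low[4]=3,low[5]=?,low[6]=0,low[7]=?); scc=(scc[0]=2,scc[1]=0,scc[2]=3,scc[3]=?,scc[4]=1,scc[5]=?,scc[6]=2,scc[7]=?)
step 6: low=(low[0]=0,low[1]=1,low[2]=4,low[3]=5,low[4]=3,low[5]=?,low[6]=0,low[7]=?); scc=(scc[0]=2,scc[1]=0,scc[2]=3,scc[3]=4,scc[4]=1,scc[5]=?,scc[6]=2,scc[7]=?)
step 7: low=(low[0]=0,low[1]=1,low[2]=4,low[3]=5,low[4]=3,low[5]=6,low[6]=0,low[7]=?); scc=(scc[0]=2,scc[1]=0,scc[2]=3,scc[3]=4,scc[4]=1,scc[5]=5,scc[6]=2,scc[7]=?)
step 8: low=(low[0]=0,low[1]=1,low[2]=4,low[3]=5,low[4]=3,low[5]=6,low[6]=0,low[7]=7); scc=(scc[0]=2,scc[1]=0,scc[2]=3,scc[3]=4,scc[4]=1,scc[5]=5,scc[6]=2,scc[7]=6)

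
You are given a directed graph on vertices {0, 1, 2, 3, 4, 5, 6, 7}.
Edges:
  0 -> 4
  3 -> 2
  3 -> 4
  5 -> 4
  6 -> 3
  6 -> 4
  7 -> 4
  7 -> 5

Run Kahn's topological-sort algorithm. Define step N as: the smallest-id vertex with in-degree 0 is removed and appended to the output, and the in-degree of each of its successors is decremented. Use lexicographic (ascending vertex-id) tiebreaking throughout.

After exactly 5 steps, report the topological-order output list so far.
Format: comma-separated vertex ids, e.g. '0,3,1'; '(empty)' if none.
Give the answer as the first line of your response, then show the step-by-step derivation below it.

0,1,6,3,2

step 1: output 0; order=[0]; indeg=(0,0,1,1,4,1,0,0)
step 2: output 1; order=[0,1]; indeg=(0,0,1,1,4,1,0,0)
step 3: output 6; order=[0,1,6]; indeg=(0,0,1,0,3,1,0,0)
step 4: output 3; order=[0,1,6,3]; indeg=(0,0,0,0,2,1,0,0)
step 5: output 2; order=[0,1,6,3,2]; indeg=(0,0,0,0,2,1,0,0)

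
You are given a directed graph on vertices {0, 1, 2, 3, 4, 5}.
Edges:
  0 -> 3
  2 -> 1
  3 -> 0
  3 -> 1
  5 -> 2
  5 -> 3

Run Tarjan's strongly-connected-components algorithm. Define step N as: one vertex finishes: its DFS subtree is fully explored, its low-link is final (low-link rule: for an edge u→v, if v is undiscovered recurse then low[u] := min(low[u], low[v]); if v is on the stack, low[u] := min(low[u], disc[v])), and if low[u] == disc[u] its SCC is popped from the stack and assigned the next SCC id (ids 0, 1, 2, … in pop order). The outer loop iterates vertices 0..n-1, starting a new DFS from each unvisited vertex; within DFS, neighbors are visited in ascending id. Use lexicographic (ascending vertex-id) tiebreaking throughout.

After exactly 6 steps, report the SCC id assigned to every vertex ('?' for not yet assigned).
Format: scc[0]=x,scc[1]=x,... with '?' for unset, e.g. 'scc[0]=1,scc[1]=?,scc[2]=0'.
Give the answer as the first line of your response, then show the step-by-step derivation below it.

scc[0]=1,scc[1]=0,scc[2]=2,scc[3]=1,scc[4]=3,scc[5]=4

step 1: low=(low[0]=0,low[1]=2,low[2]=?,low[3]=0,low[4]=?,low[5]=?); scc=(scc[0]=?,scc[1]=0,scc[2]=?,scc[3]=?,scc[4]=?,scc[5]=?)
step 2: low=(low[0]=0,low[1]=2,low[2]=?,low[3]=0,low[4]=?,low[5]=?); scc=(scc[0]=?,scc[1]=0,scc[2]=?,scc[3]=?,scc[4]=?,scc[5]=?)
step 3: low=(low[0]=0,low[1]=2,low[2]=?,low[3]=0,low[4]=?,low[5]=?); scc=(scc[0]=1,scc[1]=0,scc[2]=?,scc[3]=1,scc[4]=?,scc[5]=?)
step 4: low=(low[0]=0,low[1]=2,low[2]=3,low[3]=0,low[4]=?,low[5]=?); scc=(scc[0]=1,scc[1]=0,scc[2]=2,scc[3]=1,scc[4]=?,scc[5]=?)
step 5: low=(low[0]=0,low[1]=2,low[2]=3,low[3]=0,low[4]=4,low[5]=?); scc=(scc[0]=1,scc[1]=0,scc[2]=2,scc[3]=1,scc[4]=3,scc[5]=?)
step 6: low=(low[0]=0,low[1]=2,low[2]=3,low[3]=0,low[4]=4,low[5]=5); scc=(scc[0]=1,scc[1]=0,scc[2]=2,scc[3]=1,scc[4]=3,scc[5]=4)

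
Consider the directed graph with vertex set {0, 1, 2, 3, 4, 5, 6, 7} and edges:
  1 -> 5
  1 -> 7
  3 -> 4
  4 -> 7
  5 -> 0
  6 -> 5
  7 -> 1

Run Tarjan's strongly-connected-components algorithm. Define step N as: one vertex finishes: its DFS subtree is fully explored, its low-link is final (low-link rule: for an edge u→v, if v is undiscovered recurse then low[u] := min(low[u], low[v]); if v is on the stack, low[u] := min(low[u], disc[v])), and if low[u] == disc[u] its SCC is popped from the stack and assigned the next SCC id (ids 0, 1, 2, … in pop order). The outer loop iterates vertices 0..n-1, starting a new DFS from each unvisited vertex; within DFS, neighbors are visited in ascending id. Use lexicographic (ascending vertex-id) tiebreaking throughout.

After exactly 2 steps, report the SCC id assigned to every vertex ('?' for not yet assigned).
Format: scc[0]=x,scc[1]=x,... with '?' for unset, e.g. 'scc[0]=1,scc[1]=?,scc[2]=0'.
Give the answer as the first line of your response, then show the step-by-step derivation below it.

scc[0]=0,scc[1]=?,scc[2]=?,scc[3]=?,scc[4]=?,scc[5]=1,scc[6]=?,scc[7]=?

step 1: low=(low[0]=0,low[1]=?,low[2]=?,low[3]=?,low[4]=?,low[5]=?,low[6]=?,low[7]=?); scc=(scc[0]=0,scc[1]=?,scc[2]=?,scc[3]=?,scc[4]=?,scc[5]=?,scc[6]=?,scc[7]=?)
step 2: low=(low[0]=0,low[1]=1,low[2]=?,low[3]=?,low[4]=?,low[5]=2,low[6]=?,low[7]=?); scc=(scc[0]=0,scc[1]=?,scc[2]=?,scc[3]=?,scc[4]=?,scc[5]=1,scc[6]=?,scc[7]=?)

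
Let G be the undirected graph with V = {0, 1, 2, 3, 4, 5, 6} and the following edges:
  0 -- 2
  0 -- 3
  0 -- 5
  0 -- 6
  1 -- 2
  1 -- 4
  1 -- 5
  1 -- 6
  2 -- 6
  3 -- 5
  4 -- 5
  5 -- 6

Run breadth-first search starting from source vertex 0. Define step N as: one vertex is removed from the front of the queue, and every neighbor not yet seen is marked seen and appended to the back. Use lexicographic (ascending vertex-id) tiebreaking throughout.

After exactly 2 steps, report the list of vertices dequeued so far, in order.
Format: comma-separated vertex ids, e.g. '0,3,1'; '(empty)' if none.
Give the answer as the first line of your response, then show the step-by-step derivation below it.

0,2

step 1: dequeue 0; queue=[2,3,5,6]; order=0
step 2: dequeue 2; queue=[3,5,6,1]; order=0,2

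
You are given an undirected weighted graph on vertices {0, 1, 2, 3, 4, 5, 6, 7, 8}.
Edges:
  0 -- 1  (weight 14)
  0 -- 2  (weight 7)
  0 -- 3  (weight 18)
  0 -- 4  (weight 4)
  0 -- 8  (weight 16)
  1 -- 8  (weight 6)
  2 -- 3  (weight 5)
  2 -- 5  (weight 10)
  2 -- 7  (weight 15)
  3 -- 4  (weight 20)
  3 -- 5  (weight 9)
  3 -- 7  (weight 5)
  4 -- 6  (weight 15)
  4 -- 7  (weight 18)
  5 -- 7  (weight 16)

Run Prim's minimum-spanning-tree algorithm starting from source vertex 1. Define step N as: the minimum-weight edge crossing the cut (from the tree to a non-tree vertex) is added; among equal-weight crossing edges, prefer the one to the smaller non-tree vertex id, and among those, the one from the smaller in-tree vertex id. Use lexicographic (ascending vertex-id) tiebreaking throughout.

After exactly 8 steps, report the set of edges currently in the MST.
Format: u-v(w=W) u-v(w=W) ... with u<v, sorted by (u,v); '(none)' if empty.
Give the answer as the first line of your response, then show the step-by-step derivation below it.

0-1(w=14) 0-2(w=7) 0-4(w=4) 1-8(w=6) 2-3(w=5) 3-5(w=9) 3-7(w=5) 4-6(w=15)

step 1: add edge 1-8 (w=6); MST = {1-8(w=6)}
step 2: add edge 0-1 (w=14); MST = {0-1(w=14) 1-8(w=6)}
step 3: add edge 0-4 (w=4); MST = {0-1(w=14) 0-4(w=4) 1-8(w=6)}
step 4: add edge 0-2 (w=7); MST = {0-1(w=14) 0-2(w=7) 0-4(w=4) 1-8(w=6)}
step 5: add edge 2-3 (w=5); MST = {0-1(w=14) 0-2(w=7) 0-4(w=4) 1-8(w=6) 2-3(w=5)}
step 6: add edge 3-7 (w=5); MST = {0-1(w=14) 0-2(w=7) 0-4(w=4) 1-8(w=6) 2-3(w=5) 3-7(w=5)}
step 7: add edge 3-5 (w=9); MST = {0-1(w=14) 0-2(w=7) 0-4(w=4) 1-8(w=6) 2-3(w=5) 3-5(w=9) 3-7(w=5)}
step 8: add edge 4-6 (w=15); MST = {0-1(w=14) 0-2(w=7) 0-4(w=4) 1-8(w=6) 2-3(w=5) 3-5(w=9) 3-7(w=5) 4-6(w=15)}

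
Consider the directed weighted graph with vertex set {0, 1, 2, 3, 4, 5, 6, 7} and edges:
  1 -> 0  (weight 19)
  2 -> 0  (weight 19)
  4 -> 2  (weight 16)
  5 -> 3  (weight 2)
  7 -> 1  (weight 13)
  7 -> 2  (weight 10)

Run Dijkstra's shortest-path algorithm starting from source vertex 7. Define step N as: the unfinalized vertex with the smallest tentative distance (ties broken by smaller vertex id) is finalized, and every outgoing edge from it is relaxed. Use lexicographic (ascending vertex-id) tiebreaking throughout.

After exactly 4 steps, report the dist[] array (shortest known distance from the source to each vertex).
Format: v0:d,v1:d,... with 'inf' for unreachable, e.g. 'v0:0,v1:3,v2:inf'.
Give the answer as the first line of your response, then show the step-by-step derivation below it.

v0:29,v1:13,v2:10,v3:inf,v4:inf,v5:inf,v6:inf,v7:0

step 1: dist = v0:inf,v1:13,v2:10,v3:inf,v4:inf,v5:inf,v6:inf,v7:0
step 2: dist = v0:29,v1:13,v2:10,v3:inf,v4:inf,v5:inf,v6:inf,v7:0
step 3: dist = v0:29,v1:13,v2:10,v3:inf,v4:inf,v5:inf,v6:inf,v7:0
step 4: dist = v0:29,v1:13,v2:10,v3:inf,v4:inf,v5:inf,v6:inf,v7:0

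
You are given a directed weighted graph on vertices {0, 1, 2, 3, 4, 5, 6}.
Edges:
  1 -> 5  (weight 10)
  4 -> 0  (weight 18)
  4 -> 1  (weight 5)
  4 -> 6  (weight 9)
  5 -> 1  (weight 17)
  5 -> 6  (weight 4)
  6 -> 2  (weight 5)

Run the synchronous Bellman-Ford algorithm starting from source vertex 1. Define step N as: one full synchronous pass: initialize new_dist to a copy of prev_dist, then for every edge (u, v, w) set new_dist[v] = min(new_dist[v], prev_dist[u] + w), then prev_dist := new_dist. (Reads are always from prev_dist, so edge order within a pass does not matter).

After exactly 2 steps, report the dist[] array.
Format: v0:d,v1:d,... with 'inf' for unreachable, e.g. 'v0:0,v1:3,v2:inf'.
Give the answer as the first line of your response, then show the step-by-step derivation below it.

v0:inf,v1:0,v2:inf,v3:inf,v4:inf,v5:10,v6:14

step 1: dist = v0:inf,v1:0,v2:inf,v3:inf,v4:inf,v5:10,v6:inf
step 2: dist = v0:inf,v1:0,v2:inf,v3:inf,v4:inf,v5:10,v6:14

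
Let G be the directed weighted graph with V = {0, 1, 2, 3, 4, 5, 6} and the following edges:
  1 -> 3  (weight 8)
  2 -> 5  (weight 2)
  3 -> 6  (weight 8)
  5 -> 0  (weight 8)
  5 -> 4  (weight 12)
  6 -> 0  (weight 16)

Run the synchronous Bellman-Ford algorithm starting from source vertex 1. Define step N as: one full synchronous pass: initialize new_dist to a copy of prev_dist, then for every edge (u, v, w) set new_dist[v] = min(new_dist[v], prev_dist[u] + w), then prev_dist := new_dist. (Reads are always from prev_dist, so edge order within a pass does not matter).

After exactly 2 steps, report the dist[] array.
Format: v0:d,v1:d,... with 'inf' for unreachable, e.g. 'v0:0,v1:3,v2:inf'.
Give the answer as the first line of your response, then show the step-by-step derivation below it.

v0:inf,v1:0,v2:inf,v3:8,v4:inf,v5:inf,v6:16

step 1: dist = v0:inf,v1:0,v2:inf,v3:8,v4:inf,v5:inf,v6:inf
step 2: dist = v0:inf,v1:0,v2:inf,v3:8,v4:inf,v5:inf,v6:16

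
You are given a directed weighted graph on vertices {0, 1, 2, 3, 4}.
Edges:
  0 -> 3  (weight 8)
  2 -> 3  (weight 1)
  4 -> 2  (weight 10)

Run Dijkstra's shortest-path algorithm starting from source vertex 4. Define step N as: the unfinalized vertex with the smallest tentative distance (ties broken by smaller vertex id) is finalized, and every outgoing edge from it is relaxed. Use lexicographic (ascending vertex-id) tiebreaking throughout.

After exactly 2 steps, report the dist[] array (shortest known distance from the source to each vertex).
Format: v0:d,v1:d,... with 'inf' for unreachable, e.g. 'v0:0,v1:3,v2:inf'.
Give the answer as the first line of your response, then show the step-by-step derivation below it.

v0:inf,v1:inf,v2:10,v3:11,v4:0

step 1: dist = v0:inf,v1:inf,v2:10,v3:inf,v4:0
step 2: dist = v0:inf,v1:inf,v2:10,v3:11,v4:0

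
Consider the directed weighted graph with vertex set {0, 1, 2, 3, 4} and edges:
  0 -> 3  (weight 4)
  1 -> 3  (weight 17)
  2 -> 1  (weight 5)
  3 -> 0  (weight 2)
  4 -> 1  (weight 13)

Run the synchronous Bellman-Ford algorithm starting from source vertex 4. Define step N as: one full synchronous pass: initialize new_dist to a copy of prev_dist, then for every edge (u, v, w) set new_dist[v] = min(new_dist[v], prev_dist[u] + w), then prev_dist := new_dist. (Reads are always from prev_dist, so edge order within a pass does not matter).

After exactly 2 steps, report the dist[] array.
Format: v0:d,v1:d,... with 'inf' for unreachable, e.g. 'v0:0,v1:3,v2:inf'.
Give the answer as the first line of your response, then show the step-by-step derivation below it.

v0:inf,v1:13,v2:inf,v3:30,v4:0

step 1: dist = v0:inf,v1:13,v2:inf,v3:inf,v4:0
step 2: dist = v0:inf,v1:13,v2:inf,v3:30,v4:0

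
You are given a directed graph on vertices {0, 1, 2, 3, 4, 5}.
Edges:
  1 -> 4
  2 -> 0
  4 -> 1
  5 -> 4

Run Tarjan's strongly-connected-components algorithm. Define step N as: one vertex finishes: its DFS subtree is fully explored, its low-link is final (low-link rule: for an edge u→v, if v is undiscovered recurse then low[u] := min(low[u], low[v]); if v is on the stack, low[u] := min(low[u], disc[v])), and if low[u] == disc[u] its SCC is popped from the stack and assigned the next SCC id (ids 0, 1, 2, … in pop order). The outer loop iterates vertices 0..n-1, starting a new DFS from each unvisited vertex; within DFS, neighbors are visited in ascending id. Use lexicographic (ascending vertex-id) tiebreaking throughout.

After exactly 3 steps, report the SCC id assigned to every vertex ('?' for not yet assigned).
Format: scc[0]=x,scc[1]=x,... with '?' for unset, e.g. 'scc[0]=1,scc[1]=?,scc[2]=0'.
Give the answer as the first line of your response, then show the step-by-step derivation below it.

scc[0]=0,scc[1]=1,scc[2]=?,scc[3]=?,scc[4]=1,scc[5]=?

step 1: low=(low[0]=0,low[1]=?,low[2]=?,low[3]=?,low[4]=?,low[5]=?); scc=(scc[0]=0,scc[1]=?,scc[2]=?,scc[3]=?,scc[4]=?,scc[5]=?)
step 2: low=(low[0]=0,low[1]=1,low[2]=?,low[3]=?,low[4]=1,low[5]=?); scc=(scc[0]=0,scc[1]=?,scc[2]=?,scc[3]=?,scc[4]=?,scc[5]=?)
step 3: low=(low[0]=0,low[1]=1,low[2]=?,low[3]=?,low[4]=1,low[5]=?); scc=(scc[0]=0,scc[1]=1,scc[2]=?,scc[3]=?,scc[4]=1,scc[5]=?)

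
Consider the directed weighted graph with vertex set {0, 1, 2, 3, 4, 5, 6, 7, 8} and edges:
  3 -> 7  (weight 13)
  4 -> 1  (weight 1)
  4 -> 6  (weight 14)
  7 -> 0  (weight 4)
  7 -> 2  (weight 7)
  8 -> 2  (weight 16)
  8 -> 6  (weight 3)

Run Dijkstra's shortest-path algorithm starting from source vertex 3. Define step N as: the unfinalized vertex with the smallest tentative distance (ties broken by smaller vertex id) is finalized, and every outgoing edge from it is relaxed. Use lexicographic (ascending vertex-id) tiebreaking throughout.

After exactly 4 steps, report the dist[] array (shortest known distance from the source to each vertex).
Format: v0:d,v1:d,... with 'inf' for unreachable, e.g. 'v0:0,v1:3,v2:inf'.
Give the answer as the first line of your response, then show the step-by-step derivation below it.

v0:17,v1:inf,v2:20,v3:0,v4:inf,v5:inf,v6:inf,v7:13,v8:inf

step 1: dist = v0:inf,v1:inf,v2:inf,v3:0,v4:inf,v5:inf,v6:inf,v7:13,v8:inf
step 2: dist = v0:17,v1:inf,v2:20,v3:0,v4:inf,v5:inf,v6:inf,v7:13,v8:inf
step 3: dist = v0:17,v1:inf,v2:20,v3:0,v4:inf,v5:inf,v6:inf,v7:13,v8:inf
step 4: dist = v0:17,v1:inf,v2:20,v3:0,v4:inf,v5:inf,v6:inf,v7:13,v8:inf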